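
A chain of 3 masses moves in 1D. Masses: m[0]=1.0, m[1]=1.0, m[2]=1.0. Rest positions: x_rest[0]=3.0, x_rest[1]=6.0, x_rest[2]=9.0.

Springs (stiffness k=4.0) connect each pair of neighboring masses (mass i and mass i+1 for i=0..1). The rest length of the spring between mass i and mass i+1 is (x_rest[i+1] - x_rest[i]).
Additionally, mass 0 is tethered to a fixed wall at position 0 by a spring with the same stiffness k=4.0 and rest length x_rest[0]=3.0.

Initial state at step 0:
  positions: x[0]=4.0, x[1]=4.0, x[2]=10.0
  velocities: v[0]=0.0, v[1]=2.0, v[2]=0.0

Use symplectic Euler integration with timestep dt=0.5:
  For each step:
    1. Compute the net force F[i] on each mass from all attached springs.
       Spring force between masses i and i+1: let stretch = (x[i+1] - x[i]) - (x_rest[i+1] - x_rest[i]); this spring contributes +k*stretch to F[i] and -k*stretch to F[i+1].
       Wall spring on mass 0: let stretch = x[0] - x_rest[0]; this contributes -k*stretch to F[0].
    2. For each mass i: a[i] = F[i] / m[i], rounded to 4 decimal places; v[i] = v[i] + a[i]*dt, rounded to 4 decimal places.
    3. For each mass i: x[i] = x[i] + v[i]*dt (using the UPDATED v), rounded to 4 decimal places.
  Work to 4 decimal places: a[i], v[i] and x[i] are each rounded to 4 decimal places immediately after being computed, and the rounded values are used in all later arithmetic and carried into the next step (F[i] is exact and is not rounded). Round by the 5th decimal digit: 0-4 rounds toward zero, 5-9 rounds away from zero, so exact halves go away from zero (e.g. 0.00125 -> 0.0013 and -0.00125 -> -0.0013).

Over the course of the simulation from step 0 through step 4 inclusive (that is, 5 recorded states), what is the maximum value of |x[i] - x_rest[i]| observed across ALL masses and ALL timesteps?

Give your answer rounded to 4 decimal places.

Step 0: x=[4.0000 4.0000 10.0000] v=[0.0000 2.0000 0.0000]
Step 1: x=[0.0000 11.0000 7.0000] v=[-8.0000 14.0000 -6.0000]
Step 2: x=[7.0000 3.0000 11.0000] v=[14.0000 -16.0000 8.0000]
Step 3: x=[3.0000 7.0000 10.0000] v=[-8.0000 8.0000 -2.0000]
Step 4: x=[0.0000 10.0000 9.0000] v=[-6.0000 6.0000 -2.0000]
Max displacement = 5.0000

Answer: 5.0000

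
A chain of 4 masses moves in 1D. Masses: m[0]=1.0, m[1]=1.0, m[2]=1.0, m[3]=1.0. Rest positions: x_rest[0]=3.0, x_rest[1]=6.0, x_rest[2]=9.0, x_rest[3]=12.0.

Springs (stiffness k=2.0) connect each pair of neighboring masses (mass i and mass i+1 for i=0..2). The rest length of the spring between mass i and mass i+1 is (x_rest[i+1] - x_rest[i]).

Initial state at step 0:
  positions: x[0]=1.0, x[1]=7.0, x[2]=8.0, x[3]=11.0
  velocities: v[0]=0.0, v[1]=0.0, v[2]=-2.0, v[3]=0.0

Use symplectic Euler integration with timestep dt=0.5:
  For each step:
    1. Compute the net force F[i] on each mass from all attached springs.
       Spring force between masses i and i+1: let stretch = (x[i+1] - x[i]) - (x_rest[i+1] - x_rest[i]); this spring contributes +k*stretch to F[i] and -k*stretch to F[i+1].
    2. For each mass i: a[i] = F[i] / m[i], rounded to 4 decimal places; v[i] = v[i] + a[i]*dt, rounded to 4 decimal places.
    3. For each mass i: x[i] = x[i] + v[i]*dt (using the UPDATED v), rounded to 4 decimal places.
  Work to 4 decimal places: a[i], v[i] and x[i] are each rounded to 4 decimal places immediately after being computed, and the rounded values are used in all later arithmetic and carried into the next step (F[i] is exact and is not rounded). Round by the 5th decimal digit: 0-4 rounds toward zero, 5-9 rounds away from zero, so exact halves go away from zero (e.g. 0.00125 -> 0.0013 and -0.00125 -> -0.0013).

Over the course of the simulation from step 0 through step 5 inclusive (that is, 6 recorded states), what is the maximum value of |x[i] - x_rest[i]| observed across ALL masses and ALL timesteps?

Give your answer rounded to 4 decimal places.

Step 0: x=[1.0000 7.0000 8.0000 11.0000] v=[0.0000 0.0000 -2.0000 0.0000]
Step 1: x=[2.5000 4.5000 8.0000 11.0000] v=[3.0000 -5.0000 0.0000 0.0000]
Step 2: x=[3.5000 2.7500 7.7500 11.0000] v=[2.0000 -3.5000 -0.5000 0.0000]
Step 3: x=[2.6250 3.8750 6.6250 10.8750] v=[-1.7500 2.2500 -2.2500 -0.2500]
Step 4: x=[0.8750 5.7500 6.2500 10.1250] v=[-3.5000 3.7500 -0.7500 -1.5000]
Step 5: x=[0.0625 5.4375 7.5625 8.9375] v=[-1.6250 -0.6250 2.6250 -2.3750]
Max displacement = 3.2500

Answer: 3.2500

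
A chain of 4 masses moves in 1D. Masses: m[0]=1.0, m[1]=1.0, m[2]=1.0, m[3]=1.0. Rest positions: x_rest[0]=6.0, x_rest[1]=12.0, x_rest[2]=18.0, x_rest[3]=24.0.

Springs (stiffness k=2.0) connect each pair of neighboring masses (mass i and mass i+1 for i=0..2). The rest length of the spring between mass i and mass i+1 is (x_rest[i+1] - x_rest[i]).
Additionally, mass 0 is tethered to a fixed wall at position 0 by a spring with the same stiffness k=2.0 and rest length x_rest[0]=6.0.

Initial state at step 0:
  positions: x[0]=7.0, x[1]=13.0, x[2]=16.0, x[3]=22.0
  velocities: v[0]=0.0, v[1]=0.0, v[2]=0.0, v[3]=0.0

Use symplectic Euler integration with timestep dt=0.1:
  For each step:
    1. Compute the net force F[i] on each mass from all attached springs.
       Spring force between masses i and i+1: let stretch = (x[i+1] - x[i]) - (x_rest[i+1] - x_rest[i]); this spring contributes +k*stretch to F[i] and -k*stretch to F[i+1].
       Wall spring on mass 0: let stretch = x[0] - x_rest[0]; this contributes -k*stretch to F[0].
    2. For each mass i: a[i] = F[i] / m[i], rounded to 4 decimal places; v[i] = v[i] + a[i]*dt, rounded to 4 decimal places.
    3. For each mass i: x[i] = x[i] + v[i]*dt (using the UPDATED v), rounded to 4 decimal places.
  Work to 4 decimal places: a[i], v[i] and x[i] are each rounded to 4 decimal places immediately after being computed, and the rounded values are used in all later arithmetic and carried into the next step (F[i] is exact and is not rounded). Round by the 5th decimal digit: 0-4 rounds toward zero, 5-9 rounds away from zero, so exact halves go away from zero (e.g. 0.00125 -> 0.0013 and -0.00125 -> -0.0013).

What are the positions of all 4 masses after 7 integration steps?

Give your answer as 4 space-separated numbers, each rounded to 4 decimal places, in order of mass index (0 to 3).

Step 0: x=[7.0000 13.0000 16.0000 22.0000] v=[0.0000 0.0000 0.0000 0.0000]
Step 1: x=[6.9800 12.9400 16.0600 22.0000] v=[-0.2000 -0.6000 0.6000 0.0000]
Step 2: x=[6.9396 12.8232 16.1764 22.0012] v=[-0.4040 -1.1680 1.1640 0.0120]
Step 3: x=[6.8781 12.6558 16.3422 22.0059] v=[-0.6152 -1.6741 1.6583 0.0470]
Step 4: x=[6.7946 12.4466 16.5476 22.0173] v=[-0.8353 -2.0924 2.0538 0.1143]
Step 5: x=[6.6882 12.2063 16.7804 22.0393] v=[-1.0638 -2.4026 2.3275 0.2204]
Step 6: x=[6.5584 11.9472 17.0269 22.0762] v=[-1.2978 -2.5914 2.4645 0.3686]
Step 7: x=[6.4052 11.6819 17.2727 22.1321] v=[-1.5317 -2.6532 2.4584 0.5587]

Answer: 6.4052 11.6819 17.2727 22.1321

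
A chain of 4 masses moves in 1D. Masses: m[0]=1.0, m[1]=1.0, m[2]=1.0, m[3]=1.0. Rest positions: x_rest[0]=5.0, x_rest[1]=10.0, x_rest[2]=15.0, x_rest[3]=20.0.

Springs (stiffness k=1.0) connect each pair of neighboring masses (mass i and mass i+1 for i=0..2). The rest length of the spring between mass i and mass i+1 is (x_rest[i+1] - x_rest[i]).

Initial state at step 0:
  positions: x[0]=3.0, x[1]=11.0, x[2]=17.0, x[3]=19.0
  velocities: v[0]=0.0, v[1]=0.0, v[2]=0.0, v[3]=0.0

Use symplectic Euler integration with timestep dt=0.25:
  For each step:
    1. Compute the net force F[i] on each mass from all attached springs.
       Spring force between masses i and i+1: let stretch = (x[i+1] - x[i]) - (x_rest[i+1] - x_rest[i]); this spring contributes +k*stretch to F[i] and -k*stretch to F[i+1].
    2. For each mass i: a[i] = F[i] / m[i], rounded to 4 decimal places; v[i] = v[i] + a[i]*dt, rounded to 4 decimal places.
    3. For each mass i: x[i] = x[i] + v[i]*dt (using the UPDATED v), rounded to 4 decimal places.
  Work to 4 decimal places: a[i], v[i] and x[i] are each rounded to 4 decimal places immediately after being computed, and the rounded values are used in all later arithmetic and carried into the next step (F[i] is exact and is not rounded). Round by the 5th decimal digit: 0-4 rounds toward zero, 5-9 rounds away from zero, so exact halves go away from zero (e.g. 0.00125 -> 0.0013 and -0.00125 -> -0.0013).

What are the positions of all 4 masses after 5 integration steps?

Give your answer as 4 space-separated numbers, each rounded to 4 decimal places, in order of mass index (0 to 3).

Step 0: x=[3.0000 11.0000 17.0000 19.0000] v=[0.0000 0.0000 0.0000 0.0000]
Step 1: x=[3.1875 10.8750 16.7500 19.1875] v=[0.7500 -0.5000 -1.0000 0.7500]
Step 2: x=[3.5430 10.6367 16.2852 19.5352] v=[1.4219 -0.9531 -1.8594 1.3906]
Step 3: x=[4.0293 10.3081 15.6705 19.9922] v=[1.9453 -1.3144 -2.4590 1.8281]
Step 4: x=[4.5956 9.9222 14.9907 20.4916] v=[2.2650 -1.5435 -2.7192 1.9977]
Step 5: x=[5.1823 9.5202 14.3379 20.9597] v=[2.3467 -1.6080 -2.6111 1.8725]

Answer: 5.1823 9.5202 14.3379 20.9597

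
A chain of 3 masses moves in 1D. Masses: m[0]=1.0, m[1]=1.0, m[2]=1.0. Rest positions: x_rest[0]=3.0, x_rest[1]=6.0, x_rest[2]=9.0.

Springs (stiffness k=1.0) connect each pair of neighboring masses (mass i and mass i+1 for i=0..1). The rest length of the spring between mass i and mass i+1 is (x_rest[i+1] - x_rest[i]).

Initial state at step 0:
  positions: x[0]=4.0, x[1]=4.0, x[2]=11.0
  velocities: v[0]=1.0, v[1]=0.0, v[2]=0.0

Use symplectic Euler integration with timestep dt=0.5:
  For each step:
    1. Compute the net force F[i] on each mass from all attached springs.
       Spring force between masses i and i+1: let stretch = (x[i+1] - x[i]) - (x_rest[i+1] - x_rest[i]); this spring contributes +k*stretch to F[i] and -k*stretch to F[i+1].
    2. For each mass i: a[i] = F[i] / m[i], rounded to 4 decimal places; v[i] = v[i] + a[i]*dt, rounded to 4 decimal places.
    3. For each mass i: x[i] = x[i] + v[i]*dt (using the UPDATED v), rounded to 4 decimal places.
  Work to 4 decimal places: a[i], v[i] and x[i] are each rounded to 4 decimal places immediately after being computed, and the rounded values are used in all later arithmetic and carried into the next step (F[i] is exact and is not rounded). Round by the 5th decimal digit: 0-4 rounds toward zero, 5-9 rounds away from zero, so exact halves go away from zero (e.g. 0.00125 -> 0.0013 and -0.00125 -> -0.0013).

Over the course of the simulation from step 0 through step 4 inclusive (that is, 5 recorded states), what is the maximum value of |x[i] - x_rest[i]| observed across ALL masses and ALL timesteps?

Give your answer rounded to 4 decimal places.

Step 0: x=[4.0000 4.0000 11.0000] v=[1.0000 0.0000 0.0000]
Step 1: x=[3.7500 5.7500 10.0000] v=[-0.5000 3.5000 -2.0000]
Step 2: x=[3.2500 8.0625 8.6875] v=[-1.0000 4.6250 -2.6250]
Step 3: x=[3.2031 9.3282 7.9688] v=[-0.0938 2.5313 -1.4375]
Step 4: x=[3.9375 8.7227 8.3399] v=[1.4688 -1.2110 0.7422]
Max displacement = 3.3282

Answer: 3.3282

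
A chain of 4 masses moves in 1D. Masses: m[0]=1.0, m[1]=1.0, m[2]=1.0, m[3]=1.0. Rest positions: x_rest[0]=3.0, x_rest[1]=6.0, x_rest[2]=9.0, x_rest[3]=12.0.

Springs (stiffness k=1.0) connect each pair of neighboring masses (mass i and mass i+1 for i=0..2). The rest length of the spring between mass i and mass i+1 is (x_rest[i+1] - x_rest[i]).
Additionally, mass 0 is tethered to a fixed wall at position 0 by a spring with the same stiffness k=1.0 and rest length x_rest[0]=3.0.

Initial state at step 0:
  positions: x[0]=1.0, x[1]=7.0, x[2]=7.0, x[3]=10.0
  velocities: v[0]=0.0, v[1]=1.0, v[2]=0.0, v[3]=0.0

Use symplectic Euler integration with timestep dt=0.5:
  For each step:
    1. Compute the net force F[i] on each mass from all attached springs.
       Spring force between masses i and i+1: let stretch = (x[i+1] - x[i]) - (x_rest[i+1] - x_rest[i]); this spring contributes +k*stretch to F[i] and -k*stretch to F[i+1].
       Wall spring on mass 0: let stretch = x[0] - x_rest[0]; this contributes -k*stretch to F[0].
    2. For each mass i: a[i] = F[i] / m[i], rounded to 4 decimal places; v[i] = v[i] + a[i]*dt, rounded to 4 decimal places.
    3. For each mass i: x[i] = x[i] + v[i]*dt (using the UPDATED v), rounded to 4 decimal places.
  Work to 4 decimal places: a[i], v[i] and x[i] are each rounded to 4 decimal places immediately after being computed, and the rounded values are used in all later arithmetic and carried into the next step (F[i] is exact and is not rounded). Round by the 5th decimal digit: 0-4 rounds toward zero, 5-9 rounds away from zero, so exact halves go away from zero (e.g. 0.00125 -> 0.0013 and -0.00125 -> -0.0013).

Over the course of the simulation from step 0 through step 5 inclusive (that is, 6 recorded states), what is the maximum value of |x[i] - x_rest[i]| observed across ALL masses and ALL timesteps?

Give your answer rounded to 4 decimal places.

Answer: 2.1250

Derivation:
Step 0: x=[1.0000 7.0000 7.0000 10.0000] v=[0.0000 1.0000 0.0000 0.0000]
Step 1: x=[2.2500 6.0000 7.7500 10.0000] v=[2.5000 -2.0000 1.5000 0.0000]
Step 2: x=[3.8750 4.5000 8.6250 10.1875] v=[3.2500 -3.0000 1.7500 0.3750]
Step 3: x=[4.6875 3.8750 8.8594 10.7344] v=[1.6250 -1.2500 0.4688 1.0938]
Step 4: x=[4.1250 4.6993 8.3165 11.5626] v=[-1.1250 1.6485 -1.0859 1.6563]
Step 5: x=[2.6748 6.2843 7.6808 12.3293] v=[-2.9004 3.1700 -1.2715 1.5333]
Max displacement = 2.1250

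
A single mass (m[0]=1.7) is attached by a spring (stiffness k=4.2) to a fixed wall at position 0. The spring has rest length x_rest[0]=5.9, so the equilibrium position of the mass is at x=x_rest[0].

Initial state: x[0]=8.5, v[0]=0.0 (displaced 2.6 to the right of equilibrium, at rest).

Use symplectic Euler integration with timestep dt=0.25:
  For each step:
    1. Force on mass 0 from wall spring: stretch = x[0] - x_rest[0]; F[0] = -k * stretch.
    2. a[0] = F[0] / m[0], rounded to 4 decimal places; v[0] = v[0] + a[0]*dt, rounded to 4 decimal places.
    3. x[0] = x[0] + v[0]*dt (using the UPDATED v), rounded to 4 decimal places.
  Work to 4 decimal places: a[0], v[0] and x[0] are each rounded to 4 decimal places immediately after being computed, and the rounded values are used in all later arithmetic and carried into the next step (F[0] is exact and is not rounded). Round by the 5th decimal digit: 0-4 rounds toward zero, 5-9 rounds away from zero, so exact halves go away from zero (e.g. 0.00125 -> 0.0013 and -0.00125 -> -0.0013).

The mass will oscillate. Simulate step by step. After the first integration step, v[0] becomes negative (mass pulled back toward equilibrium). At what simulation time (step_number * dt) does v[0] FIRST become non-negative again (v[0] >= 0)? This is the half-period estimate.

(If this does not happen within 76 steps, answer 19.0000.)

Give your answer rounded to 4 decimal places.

Step 0: x=[8.5000] v=[0.0000]
Step 1: x=[8.0985] v=[-1.6059]
Step 2: x=[7.3576] v=[-2.9638]
Step 3: x=[6.3916] v=[-3.8641]
Step 4: x=[5.3497] v=[-4.1677]
Step 5: x=[4.3928] v=[-3.8278]
Step 6: x=[3.6686] v=[-2.8969]
Step 7: x=[3.2889] v=[-1.5187]
Step 8: x=[3.3124] v=[0.0941]
First v>=0 after going negative at step 8, time=2.0000

Answer: 2.0000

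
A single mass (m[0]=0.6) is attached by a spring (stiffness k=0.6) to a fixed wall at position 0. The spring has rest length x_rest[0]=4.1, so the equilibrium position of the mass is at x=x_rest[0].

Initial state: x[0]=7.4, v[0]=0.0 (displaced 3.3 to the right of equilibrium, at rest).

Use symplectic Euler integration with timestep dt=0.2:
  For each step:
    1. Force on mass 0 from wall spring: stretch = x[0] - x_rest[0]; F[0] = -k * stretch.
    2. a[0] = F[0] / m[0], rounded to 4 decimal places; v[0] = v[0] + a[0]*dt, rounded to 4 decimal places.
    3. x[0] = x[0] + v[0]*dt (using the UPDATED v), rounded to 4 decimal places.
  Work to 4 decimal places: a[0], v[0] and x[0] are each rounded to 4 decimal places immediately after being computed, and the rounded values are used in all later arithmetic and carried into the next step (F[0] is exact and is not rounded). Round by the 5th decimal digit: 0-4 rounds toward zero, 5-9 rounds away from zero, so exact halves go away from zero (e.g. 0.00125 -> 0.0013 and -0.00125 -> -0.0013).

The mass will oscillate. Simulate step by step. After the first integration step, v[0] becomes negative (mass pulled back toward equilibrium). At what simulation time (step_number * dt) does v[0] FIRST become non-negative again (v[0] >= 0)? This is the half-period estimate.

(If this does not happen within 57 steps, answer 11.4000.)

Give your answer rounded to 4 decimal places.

Step 0: x=[7.4000] v=[0.0000]
Step 1: x=[7.2680] v=[-0.6600]
Step 2: x=[7.0093] v=[-1.2936]
Step 3: x=[6.6342] v=[-1.8755]
Step 4: x=[6.1577] v=[-2.3823]
Step 5: x=[5.5989] v=[-2.7938]
Step 6: x=[4.9802] v=[-3.0936]
Step 7: x=[4.3263] v=[-3.2696]
Step 8: x=[3.6633] v=[-3.3149]
Step 9: x=[3.0178] v=[-3.2276]
Step 10: x=[2.4156] v=[-3.0112]
Step 11: x=[1.8807] v=[-2.6743]
Step 12: x=[1.4346] v=[-2.2304]
Step 13: x=[1.0951] v=[-1.6973]
Step 14: x=[0.8758] v=[-1.0963]
Step 15: x=[0.7855] v=[-0.4515]
Step 16: x=[0.8278] v=[0.2114]
First v>=0 after going negative at step 16, time=3.2000

Answer: 3.2000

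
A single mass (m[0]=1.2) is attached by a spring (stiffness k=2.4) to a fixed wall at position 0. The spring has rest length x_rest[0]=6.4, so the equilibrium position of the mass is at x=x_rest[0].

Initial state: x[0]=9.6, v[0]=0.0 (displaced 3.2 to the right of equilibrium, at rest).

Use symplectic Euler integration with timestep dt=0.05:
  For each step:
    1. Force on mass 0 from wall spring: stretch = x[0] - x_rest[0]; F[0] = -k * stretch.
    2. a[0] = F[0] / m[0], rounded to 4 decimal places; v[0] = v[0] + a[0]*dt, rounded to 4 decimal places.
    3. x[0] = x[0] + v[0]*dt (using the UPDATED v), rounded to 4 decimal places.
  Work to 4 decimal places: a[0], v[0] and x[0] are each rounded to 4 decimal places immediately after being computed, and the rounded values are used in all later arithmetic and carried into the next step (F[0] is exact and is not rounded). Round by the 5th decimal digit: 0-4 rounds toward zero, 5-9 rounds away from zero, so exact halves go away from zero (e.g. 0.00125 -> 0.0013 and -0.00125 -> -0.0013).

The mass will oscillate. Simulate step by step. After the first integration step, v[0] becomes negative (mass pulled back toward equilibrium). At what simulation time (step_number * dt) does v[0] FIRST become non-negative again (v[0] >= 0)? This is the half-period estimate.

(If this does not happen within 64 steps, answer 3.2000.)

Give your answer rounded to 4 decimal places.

Step 0: x=[9.6000] v=[0.0000]
Step 1: x=[9.5840] v=[-0.3200]
Step 2: x=[9.5521] v=[-0.6384]
Step 3: x=[9.5044] v=[-0.9536]
Step 4: x=[9.4412] v=[-1.2640]
Step 5: x=[9.3628] v=[-1.5681]
Step 6: x=[9.2696] v=[-1.8644]
Step 7: x=[9.1620] v=[-2.1514]
Step 8: x=[9.0406] v=[-2.4276]
Step 9: x=[8.9060] v=[-2.6917]
Step 10: x=[8.7589] v=[-2.9423]
Step 11: x=[8.6000] v=[-3.1782]
Step 12: x=[8.4301] v=[-3.3982]
Step 13: x=[8.2500] v=[-3.6012]
Step 14: x=[8.0607] v=[-3.7862]
Step 15: x=[7.8631] v=[-3.9523]
Step 16: x=[7.6582] v=[-4.0986]
Step 17: x=[7.4470] v=[-4.2244]
Step 18: x=[7.2305] v=[-4.3291]
Step 19: x=[7.0099] v=[-4.4122]
Step 20: x=[6.7862] v=[-4.4732]
Step 21: x=[6.5606] v=[-4.5118]
Step 22: x=[6.3342] v=[-4.5279]
Step 23: x=[6.1081] v=[-4.5213]
Step 24: x=[5.8835] v=[-4.4921]
Step 25: x=[5.6615] v=[-4.4405]
Step 26: x=[5.4432] v=[-4.3667]
Step 27: x=[5.2297] v=[-4.2710]
Step 28: x=[5.0220] v=[-4.1540]
Step 29: x=[4.8212] v=[-4.0162]
Step 30: x=[4.6283] v=[-3.8583]
Step 31: x=[4.4442] v=[-3.6811]
Step 32: x=[4.2699] v=[-3.4855]
Step 33: x=[4.1063] v=[-3.2725]
Step 34: x=[3.9541] v=[-3.0431]
Step 35: x=[3.8142] v=[-2.7985]
Step 36: x=[3.6872] v=[-2.5399]
Step 37: x=[3.5738] v=[-2.2686]
Step 38: x=[3.4745] v=[-1.9860]
Step 39: x=[3.3898] v=[-1.6935]
Step 40: x=[3.3202] v=[-1.3925]
Step 41: x=[3.2660] v=[-1.0845]
Step 42: x=[3.2274] v=[-0.7711]
Step 43: x=[3.2047] v=[-0.4538]
Step 44: x=[3.1980] v=[-0.1343]
Step 45: x=[3.2073] v=[0.1859]
First v>=0 after going negative at step 45, time=2.2500

Answer: 2.2500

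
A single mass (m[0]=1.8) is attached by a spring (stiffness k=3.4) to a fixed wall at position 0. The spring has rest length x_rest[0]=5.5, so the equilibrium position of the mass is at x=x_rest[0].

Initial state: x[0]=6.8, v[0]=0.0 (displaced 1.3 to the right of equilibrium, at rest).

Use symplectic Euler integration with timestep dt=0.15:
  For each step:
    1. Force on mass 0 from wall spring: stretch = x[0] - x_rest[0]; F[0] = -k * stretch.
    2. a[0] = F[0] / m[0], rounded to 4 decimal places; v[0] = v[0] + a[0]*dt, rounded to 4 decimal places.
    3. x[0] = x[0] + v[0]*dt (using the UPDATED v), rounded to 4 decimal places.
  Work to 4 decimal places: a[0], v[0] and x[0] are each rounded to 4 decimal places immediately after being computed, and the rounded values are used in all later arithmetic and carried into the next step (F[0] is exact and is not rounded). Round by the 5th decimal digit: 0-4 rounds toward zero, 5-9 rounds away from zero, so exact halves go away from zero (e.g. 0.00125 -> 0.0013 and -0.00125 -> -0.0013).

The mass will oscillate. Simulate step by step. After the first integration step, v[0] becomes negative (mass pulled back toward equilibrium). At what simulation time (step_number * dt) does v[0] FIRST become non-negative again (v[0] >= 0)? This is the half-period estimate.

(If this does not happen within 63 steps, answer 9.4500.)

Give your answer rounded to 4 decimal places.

Step 0: x=[6.8000] v=[0.0000]
Step 1: x=[6.7448] v=[-0.3683]
Step 2: x=[6.6367] v=[-0.7210]
Step 3: x=[6.4802] v=[-1.0431]
Step 4: x=[6.2821] v=[-1.3208]
Step 5: x=[6.0507] v=[-1.5424]
Step 6: x=[5.7959] v=[-1.6984]
Step 7: x=[5.5286] v=[-1.7822]
Step 8: x=[5.2601] v=[-1.7903]
Step 9: x=[5.0018] v=[-1.7223]
Step 10: x=[4.7646] v=[-1.5812]
Step 11: x=[4.5587] v=[-1.3728]
Step 12: x=[4.3928] v=[-1.1061]
Step 13: x=[4.2739] v=[-0.7924]
Step 14: x=[4.2072] v=[-0.4450]
Step 15: x=[4.1954] v=[-0.0787]
Step 16: x=[4.2390] v=[0.2909]
First v>=0 after going negative at step 16, time=2.4000

Answer: 2.4000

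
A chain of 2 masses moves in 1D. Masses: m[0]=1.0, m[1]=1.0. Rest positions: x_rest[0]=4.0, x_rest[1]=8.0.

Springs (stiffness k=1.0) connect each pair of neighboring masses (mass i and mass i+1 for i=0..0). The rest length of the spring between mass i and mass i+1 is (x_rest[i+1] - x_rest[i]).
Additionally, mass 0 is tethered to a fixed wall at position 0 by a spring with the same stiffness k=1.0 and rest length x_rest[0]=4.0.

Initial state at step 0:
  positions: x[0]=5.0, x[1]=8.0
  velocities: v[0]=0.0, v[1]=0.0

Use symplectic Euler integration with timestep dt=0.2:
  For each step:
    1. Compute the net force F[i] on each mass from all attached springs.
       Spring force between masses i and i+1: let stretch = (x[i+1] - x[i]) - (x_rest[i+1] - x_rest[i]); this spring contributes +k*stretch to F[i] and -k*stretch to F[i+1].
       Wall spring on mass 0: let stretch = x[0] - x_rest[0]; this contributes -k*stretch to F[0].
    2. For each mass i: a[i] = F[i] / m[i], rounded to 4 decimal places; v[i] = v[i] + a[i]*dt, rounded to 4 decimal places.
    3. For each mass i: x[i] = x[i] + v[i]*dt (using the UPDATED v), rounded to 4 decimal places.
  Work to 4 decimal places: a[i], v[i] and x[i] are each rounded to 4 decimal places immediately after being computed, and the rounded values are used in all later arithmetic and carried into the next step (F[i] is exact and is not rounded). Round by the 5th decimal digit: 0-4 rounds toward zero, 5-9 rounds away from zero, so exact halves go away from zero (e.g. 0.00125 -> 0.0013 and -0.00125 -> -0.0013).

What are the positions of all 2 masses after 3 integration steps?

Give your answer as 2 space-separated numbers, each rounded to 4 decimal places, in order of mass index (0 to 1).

Answer: 4.5592 8.2165

Derivation:
Step 0: x=[5.0000 8.0000] v=[0.0000 0.0000]
Step 1: x=[4.9200 8.0400] v=[-0.4000 0.2000]
Step 2: x=[4.7680 8.1152] v=[-0.7600 0.3760]
Step 3: x=[4.5592 8.2165] v=[-1.0442 0.5066]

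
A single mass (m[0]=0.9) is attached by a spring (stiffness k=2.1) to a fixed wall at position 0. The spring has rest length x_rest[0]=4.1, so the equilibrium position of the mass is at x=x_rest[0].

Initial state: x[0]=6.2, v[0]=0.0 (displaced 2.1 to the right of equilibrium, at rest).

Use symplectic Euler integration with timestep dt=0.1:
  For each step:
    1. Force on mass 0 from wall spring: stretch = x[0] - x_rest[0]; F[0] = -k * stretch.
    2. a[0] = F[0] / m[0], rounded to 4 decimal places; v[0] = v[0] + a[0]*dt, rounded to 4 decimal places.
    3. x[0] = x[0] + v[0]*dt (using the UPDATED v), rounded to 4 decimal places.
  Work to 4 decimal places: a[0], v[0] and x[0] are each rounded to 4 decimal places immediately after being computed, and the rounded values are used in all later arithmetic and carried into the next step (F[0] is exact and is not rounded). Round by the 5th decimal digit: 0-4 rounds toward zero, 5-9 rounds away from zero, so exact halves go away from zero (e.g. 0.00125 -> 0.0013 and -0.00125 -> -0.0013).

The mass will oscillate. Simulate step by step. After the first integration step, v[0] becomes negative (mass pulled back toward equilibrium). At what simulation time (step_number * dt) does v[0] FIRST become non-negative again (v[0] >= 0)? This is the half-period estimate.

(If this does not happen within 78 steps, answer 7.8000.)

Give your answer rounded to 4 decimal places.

Answer: 2.1000

Derivation:
Step 0: x=[6.2000] v=[0.0000]
Step 1: x=[6.1510] v=[-0.4900]
Step 2: x=[6.0541] v=[-0.9686]
Step 3: x=[5.9116] v=[-1.4246]
Step 4: x=[5.7269] v=[-1.8473]
Step 5: x=[5.5042] v=[-2.2269]
Step 6: x=[5.2487] v=[-2.5546]
Step 7: x=[4.9664] v=[-2.8226]
Step 8: x=[4.6639] v=[-3.0248]
Step 9: x=[4.3483] v=[-3.1564]
Step 10: x=[4.0269] v=[-3.2143]
Step 11: x=[3.7072] v=[-3.1972]
Step 12: x=[3.3966] v=[-3.1056]
Step 13: x=[3.1025] v=[-2.9415]
Step 14: x=[2.8316] v=[-2.7088]
Step 15: x=[2.5903] v=[-2.4128]
Step 16: x=[2.3843] v=[-2.0605]
Step 17: x=[2.2183] v=[-1.6602]
Step 18: x=[2.0962] v=[-1.2211]
Step 19: x=[2.0208] v=[-0.7536]
Step 20: x=[1.9940] v=[-0.2685]
Step 21: x=[2.0163] v=[0.2229]
First v>=0 after going negative at step 21, time=2.1000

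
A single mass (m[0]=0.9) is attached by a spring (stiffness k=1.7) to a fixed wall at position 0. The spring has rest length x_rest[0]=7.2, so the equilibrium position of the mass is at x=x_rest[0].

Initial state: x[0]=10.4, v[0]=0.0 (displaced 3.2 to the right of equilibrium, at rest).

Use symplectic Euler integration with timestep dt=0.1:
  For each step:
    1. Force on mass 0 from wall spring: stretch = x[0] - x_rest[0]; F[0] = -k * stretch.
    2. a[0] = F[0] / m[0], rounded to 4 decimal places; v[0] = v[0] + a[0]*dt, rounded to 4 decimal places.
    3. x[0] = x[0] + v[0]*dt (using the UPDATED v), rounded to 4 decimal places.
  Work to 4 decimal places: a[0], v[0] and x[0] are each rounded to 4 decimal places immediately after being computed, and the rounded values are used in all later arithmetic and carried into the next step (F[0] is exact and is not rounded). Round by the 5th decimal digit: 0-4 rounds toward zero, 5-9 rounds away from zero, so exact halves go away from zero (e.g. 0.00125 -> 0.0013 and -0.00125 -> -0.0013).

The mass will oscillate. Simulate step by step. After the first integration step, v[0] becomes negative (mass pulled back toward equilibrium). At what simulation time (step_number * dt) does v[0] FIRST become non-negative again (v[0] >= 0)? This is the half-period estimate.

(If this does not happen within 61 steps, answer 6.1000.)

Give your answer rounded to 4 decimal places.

Step 0: x=[10.4000] v=[0.0000]
Step 1: x=[10.3396] v=[-0.6044]
Step 2: x=[10.2199] v=[-1.1974]
Step 3: x=[10.0431] v=[-1.7678]
Step 4: x=[9.8126] v=[-2.3048]
Step 5: x=[9.5328] v=[-2.7983]
Step 6: x=[9.2089] v=[-3.2389]
Step 7: x=[8.8471] v=[-3.6184]
Step 8: x=[8.4542] v=[-3.9295]
Step 9: x=[8.0376] v=[-4.1664]
Step 10: x=[7.6051] v=[-4.3246]
Step 11: x=[7.1650] v=[-4.4011]
Step 12: x=[6.7256] v=[-4.3945]
Step 13: x=[6.2951] v=[-4.3049]
Step 14: x=[5.8817] v=[-4.1340]
Step 15: x=[5.4932] v=[-3.8850]
Step 16: x=[5.1369] v=[-3.5626]
Step 17: x=[4.8196] v=[-3.1729]
Step 18: x=[4.5473] v=[-2.7233]
Step 19: x=[4.3251] v=[-2.2222]
Step 20: x=[4.1572] v=[-1.6792]
Step 21: x=[4.0468] v=[-1.1045]
Step 22: x=[3.9959] v=[-0.5089]
Step 23: x=[4.0055] v=[0.0963]
First v>=0 after going negative at step 23, time=2.3000

Answer: 2.3000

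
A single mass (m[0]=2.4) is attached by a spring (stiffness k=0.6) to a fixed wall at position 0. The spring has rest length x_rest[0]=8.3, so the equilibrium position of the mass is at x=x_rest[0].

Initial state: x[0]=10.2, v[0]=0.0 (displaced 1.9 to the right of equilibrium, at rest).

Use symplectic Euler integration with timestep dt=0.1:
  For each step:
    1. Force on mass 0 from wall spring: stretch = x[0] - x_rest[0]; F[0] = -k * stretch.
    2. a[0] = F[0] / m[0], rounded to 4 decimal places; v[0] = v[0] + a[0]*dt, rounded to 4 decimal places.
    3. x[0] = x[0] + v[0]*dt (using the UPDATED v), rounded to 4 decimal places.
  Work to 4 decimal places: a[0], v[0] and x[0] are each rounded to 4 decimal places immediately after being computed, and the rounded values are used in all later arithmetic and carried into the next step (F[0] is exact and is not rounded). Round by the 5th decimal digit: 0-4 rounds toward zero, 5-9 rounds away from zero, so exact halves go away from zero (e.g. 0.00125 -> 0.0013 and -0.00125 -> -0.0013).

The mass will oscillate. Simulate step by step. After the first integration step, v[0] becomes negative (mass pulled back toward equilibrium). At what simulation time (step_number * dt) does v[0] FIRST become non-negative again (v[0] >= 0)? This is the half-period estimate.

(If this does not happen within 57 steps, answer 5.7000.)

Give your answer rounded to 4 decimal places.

Answer: 5.7000

Derivation:
Step 0: x=[10.2000] v=[0.0000]
Step 1: x=[10.1953] v=[-0.0475]
Step 2: x=[10.1858] v=[-0.0949]
Step 3: x=[10.1716] v=[-0.1421]
Step 4: x=[10.1527] v=[-0.1889]
Step 5: x=[10.1292] v=[-0.2352]
Step 6: x=[10.1011] v=[-0.2809]
Step 7: x=[10.0685] v=[-0.3259]
Step 8: x=[10.0315] v=[-0.3701]
Step 9: x=[9.9902] v=[-0.4134]
Step 10: x=[9.9446] v=[-0.4557]
Step 11: x=[9.8949] v=[-0.4968]
Step 12: x=[9.8412] v=[-0.5367]
Step 13: x=[9.7837] v=[-0.5752]
Step 14: x=[9.7225] v=[-0.6123]
Step 15: x=[9.6577] v=[-0.6479]
Step 16: x=[9.5895] v=[-0.6818]
Step 17: x=[9.5181] v=[-0.7140]
Step 18: x=[9.4437] v=[-0.7445]
Step 19: x=[9.3664] v=[-0.7731]
Step 20: x=[9.2864] v=[-0.7998]
Step 21: x=[9.2040] v=[-0.8245]
Step 22: x=[9.1193] v=[-0.8471]
Step 23: x=[9.0325] v=[-0.8676]
Step 24: x=[8.9439] v=[-0.8859]
Step 25: x=[8.8537] v=[-0.9020]
Step 26: x=[8.7621] v=[-0.9158]
Step 27: x=[8.6694] v=[-0.9274]
Step 28: x=[8.5757] v=[-0.9366]
Step 29: x=[8.4814] v=[-0.9435]
Step 30: x=[8.3866] v=[-0.9480]
Step 31: x=[8.2916] v=[-0.9502]
Step 32: x=[8.1966] v=[-0.9500]
Step 33: x=[8.1019] v=[-0.9474]
Step 34: x=[8.0077] v=[-0.9425]
Step 35: x=[7.9142] v=[-0.9352]
Step 36: x=[7.8216] v=[-0.9256]
Step 37: x=[7.7302] v=[-0.9136]
Step 38: x=[7.6403] v=[-0.8994]
Step 39: x=[7.5520] v=[-0.8829]
Step 40: x=[7.4656] v=[-0.8642]
Step 41: x=[7.3813] v=[-0.8433]
Step 42: x=[7.2993] v=[-0.8203]
Step 43: x=[7.2198] v=[-0.7953]
Step 44: x=[7.1430] v=[-0.7683]
Step 45: x=[7.0691] v=[-0.7394]
Step 46: x=[6.9982] v=[-0.7086]
Step 47: x=[6.9306] v=[-0.6761]
Step 48: x=[6.8664] v=[-0.6419]
Step 49: x=[6.8058] v=[-0.6061]
Step 50: x=[6.7489] v=[-0.5687]
Step 51: x=[6.6959] v=[-0.5299]
Step 52: x=[6.6469] v=[-0.4898]
Step 53: x=[6.6021] v=[-0.4485]
Step 54: x=[6.5615] v=[-0.4061]
Step 55: x=[6.5252] v=[-0.3626]
Step 56: x=[6.4934] v=[-0.3182]
Step 57: x=[6.4661] v=[-0.2730]
v[0] did not become non-negative within 57 steps; using fallback time=5.7000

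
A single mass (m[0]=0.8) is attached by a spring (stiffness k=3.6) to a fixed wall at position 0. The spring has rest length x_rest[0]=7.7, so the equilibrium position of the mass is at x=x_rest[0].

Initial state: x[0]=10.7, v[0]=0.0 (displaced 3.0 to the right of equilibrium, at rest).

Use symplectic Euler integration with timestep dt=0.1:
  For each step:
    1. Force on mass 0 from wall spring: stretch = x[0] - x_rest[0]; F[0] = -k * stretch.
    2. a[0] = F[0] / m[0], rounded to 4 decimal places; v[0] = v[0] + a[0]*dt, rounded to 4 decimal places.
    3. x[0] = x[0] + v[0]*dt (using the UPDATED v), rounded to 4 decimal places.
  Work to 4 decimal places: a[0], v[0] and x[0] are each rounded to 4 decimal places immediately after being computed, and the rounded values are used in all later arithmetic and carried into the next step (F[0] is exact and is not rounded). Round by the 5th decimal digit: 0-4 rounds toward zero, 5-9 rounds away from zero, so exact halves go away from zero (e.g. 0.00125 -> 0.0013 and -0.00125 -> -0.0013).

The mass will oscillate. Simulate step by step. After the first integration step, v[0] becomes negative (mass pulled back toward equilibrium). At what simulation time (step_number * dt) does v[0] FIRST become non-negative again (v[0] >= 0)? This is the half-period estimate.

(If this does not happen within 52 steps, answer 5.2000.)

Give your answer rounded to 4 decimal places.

Step 0: x=[10.7000] v=[0.0000]
Step 1: x=[10.5650] v=[-1.3500]
Step 2: x=[10.3011] v=[-2.6393]
Step 3: x=[9.9201] v=[-3.8098]
Step 4: x=[9.4392] v=[-4.8089]
Step 5: x=[8.8801] v=[-5.5915]
Step 6: x=[8.2678] v=[-6.1226]
Step 7: x=[7.6300] v=[-6.3781]
Step 8: x=[6.9953] v=[-6.3466]
Step 9: x=[6.3924] v=[-6.0295]
Step 10: x=[5.8483] v=[-5.4411]
Step 11: x=[5.3875] v=[-4.6078]
Step 12: x=[5.0308] v=[-3.5672]
Step 13: x=[4.7942] v=[-2.3661]
Step 14: x=[4.6884] v=[-1.0585]
Step 15: x=[4.7181] v=[0.2967]
First v>=0 after going negative at step 15, time=1.5000

Answer: 1.5000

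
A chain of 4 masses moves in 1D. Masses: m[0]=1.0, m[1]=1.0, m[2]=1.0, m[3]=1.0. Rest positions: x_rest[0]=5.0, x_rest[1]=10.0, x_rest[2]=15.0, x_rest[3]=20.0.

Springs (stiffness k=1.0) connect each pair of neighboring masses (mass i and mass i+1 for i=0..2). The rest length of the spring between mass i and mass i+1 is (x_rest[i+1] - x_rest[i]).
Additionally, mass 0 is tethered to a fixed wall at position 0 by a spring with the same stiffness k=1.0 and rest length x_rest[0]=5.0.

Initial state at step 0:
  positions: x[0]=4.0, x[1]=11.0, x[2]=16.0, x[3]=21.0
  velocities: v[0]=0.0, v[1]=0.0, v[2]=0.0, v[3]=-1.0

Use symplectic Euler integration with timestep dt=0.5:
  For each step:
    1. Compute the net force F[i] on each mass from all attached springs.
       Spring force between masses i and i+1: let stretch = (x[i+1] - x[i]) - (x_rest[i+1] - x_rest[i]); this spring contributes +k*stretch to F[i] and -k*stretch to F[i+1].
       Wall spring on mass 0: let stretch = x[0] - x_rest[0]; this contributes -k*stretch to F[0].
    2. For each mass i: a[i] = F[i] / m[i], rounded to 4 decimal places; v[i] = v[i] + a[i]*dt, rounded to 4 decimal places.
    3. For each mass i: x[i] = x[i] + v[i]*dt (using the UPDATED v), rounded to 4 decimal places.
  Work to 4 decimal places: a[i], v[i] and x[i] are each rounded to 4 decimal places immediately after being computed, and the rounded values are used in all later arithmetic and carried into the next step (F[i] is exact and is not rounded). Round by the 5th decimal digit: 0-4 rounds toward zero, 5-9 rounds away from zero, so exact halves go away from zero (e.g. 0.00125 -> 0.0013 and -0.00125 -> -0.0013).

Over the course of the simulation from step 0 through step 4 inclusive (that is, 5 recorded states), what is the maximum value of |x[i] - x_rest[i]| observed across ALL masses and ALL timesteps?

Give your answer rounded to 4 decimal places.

Answer: 1.3594

Derivation:
Step 0: x=[4.0000 11.0000 16.0000 21.0000] v=[0.0000 0.0000 0.0000 -1.0000]
Step 1: x=[4.7500 10.5000 16.0000 20.5000] v=[1.5000 -1.0000 0.0000 -1.0000]
Step 2: x=[5.7500 9.9375 15.7500 20.1250] v=[2.0000 -1.1250 -0.5000 -0.7500]
Step 3: x=[6.3594 9.7813 15.1406 19.9063] v=[1.2188 -0.3125 -1.2188 -0.4375]
Step 4: x=[6.2344 10.1094 14.3828 19.7461] v=[-0.2500 0.6562 -1.5156 -0.3204]
Max displacement = 1.3594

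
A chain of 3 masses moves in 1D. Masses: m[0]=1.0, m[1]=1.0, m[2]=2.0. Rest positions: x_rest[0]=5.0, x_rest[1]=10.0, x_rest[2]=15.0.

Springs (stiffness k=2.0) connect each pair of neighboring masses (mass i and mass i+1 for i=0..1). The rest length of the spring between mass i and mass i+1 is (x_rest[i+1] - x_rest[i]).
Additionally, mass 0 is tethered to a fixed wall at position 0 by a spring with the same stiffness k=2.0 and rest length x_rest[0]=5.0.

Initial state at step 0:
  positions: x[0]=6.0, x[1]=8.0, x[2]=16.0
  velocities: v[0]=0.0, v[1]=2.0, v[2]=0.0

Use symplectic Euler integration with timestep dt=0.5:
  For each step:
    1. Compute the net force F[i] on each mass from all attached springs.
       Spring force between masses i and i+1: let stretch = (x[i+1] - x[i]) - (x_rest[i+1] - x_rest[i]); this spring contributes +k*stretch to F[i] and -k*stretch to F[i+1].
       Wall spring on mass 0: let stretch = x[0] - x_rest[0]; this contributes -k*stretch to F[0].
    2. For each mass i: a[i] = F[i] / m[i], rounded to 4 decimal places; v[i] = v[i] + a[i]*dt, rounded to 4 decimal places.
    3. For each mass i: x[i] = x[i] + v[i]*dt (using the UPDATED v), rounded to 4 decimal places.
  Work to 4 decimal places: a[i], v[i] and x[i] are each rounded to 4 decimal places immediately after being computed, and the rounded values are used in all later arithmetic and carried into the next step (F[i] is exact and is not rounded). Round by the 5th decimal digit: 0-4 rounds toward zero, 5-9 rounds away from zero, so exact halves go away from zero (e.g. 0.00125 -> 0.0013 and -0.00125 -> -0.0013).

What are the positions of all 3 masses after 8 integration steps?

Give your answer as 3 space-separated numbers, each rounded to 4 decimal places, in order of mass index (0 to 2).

Step 0: x=[6.0000 8.0000 16.0000] v=[0.0000 2.0000 0.0000]
Step 1: x=[4.0000 12.0000 15.2500] v=[-4.0000 8.0000 -1.5000]
Step 2: x=[4.0000 13.6250 14.9375] v=[0.0000 3.2500 -0.6250]
Step 3: x=[6.8125 11.0938 15.5469] v=[5.6250 -5.0625 1.2188]
Step 4: x=[8.3594 8.6485 16.2931] v=[3.0938 -4.8907 1.4923]
Step 5: x=[5.8712 9.8809 16.3781] v=[-4.9765 2.4648 0.1700]
Step 6: x=[2.4522 12.3571 16.0888] v=[-6.8380 4.9523 -0.5786]
Step 7: x=[2.7596 11.7467 16.1166] v=[0.6147 -1.2209 0.0556]
Step 8: x=[6.1807 8.8277 16.3020] v=[6.8422 -5.8381 0.3707]

Answer: 6.1807 8.8277 16.3020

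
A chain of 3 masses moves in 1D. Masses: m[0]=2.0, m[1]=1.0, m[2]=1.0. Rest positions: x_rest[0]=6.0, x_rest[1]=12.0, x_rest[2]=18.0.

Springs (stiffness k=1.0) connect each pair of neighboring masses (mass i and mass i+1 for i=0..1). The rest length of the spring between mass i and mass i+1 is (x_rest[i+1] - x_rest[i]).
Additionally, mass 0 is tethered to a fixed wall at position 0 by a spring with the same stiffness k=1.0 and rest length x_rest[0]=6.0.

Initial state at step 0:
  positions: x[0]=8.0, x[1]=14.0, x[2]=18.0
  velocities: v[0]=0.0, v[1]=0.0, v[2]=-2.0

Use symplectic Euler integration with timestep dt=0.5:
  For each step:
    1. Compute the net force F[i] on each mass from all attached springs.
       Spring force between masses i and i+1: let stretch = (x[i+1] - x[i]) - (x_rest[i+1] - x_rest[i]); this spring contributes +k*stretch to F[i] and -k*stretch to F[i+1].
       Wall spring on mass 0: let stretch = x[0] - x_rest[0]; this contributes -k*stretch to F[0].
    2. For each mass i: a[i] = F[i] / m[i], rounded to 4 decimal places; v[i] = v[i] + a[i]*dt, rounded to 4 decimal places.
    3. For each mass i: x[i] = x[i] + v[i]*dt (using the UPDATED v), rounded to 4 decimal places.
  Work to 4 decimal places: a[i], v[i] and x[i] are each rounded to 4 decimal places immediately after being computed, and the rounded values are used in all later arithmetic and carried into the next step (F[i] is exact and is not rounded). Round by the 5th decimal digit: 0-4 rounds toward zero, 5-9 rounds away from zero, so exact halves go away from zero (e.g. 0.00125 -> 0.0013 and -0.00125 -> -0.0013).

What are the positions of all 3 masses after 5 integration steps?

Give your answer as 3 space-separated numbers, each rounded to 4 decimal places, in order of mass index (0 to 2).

Answer: 4.6077 10.5611 17.8874

Derivation:
Step 0: x=[8.0000 14.0000 18.0000] v=[0.0000 0.0000 -2.0000]
Step 1: x=[7.7500 13.5000 17.5000] v=[-0.5000 -1.0000 -1.0000]
Step 2: x=[7.2500 12.5625 17.5000] v=[-1.0000 -1.8750 0.0000]
Step 3: x=[6.5078 11.5313 17.7657] v=[-1.4844 -2.0625 0.5313]
Step 4: x=[5.5801 10.8028 17.9728] v=[-1.8555 -1.4571 0.4141]
Step 5: x=[4.6077 10.5611 17.8874] v=[-1.9449 -0.4835 -0.1709]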